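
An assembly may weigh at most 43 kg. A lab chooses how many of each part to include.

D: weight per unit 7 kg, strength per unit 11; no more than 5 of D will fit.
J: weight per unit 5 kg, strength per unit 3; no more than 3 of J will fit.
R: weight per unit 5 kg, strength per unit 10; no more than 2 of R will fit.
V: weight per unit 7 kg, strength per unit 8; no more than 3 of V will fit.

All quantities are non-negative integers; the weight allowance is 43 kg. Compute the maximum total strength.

67

4×D, 1×J, and 2×R: weight 43 ≤ 43, strength 4·11 + 1·3 + 2·10 = 67.
5×D and 1×R: weight 40 ≤ 43, strength 5·11 + 1·10 = 65.
Best is 67.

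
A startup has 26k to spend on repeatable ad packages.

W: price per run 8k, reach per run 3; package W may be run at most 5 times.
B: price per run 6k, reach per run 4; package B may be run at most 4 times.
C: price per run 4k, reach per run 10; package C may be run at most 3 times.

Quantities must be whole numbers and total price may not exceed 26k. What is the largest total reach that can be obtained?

C has the best ratio (10/4); taking only C gives at most 3×10 = 30 (stopped by the supply cap of 3).
Mixing does better — 2×B and 3×C: price 24 ≤ 26, reach 2·4 + 3·10 = 38.

38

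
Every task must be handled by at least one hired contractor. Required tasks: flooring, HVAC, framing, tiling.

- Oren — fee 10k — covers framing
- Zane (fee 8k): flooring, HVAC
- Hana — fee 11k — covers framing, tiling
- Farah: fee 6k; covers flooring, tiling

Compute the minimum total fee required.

19

The greedy cost-per-new-task heuristic would pick Farah, Zane, and Oren for 24, but a cheaper cover exists.
Choose Zane and Hana: together they cover flooring, HVAC, framing, tiling — every task.
Total fee: 8 + 11 = 19.
No cover costs less than 19.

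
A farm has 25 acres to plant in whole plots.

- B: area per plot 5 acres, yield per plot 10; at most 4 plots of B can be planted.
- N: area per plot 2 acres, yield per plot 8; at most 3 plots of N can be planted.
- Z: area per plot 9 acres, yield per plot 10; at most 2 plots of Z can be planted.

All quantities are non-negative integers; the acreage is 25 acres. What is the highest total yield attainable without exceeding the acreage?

4×B and 2×N: area 24 ≤ 25, yield 4·10 + 2·8 = 56.
2×B, 3×N, and 1×Z: area 25 ≤ 25, yield 2·10 + 3·8 + 1·10 = 54.
Best is 56.

56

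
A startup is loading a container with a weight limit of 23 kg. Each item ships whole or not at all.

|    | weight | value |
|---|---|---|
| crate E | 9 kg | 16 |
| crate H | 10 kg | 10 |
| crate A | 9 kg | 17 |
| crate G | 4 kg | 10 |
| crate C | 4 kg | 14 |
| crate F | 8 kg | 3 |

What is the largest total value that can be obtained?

47

This is an integer program with binary decision variables.
Take crate E, crate A, and crate C: weight 9 + 9 + 4 = 22 ≤ 23, value 16 + 17 + 14 = 47.
No other feasible combination does better.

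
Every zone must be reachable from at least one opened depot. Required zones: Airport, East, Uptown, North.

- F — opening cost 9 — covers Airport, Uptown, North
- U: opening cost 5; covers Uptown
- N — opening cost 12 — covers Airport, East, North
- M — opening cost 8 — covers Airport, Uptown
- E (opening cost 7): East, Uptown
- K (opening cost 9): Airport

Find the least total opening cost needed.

Choose F and E: together they cover Airport, East, Uptown, North — every zone.
Total opening cost: 9 + 7 = 16.
No cover costs less than 16.

16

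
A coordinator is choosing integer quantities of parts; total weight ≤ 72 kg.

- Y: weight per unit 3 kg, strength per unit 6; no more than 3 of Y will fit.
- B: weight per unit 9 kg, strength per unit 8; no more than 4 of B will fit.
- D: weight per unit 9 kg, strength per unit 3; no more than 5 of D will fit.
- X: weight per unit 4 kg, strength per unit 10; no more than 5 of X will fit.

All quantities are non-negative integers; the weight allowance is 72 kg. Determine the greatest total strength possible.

X has the best ratio (10/4); taking only X gives at most 5×10 = 50 (stopped by the supply cap of 5).
Mixing does better — 3×Y, 4×B, and 5×X: weight 65 ≤ 72, strength 3·6 + 4·8 + 5·10 = 100.

100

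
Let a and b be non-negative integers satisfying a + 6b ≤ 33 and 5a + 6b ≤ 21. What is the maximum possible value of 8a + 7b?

Relaxing integrality, the LP optimum is 33.60 at (a,b) = (4.2, 0), which is not an integer point.
(a,b)=(4,0): 1·4+6·0=4≤33, 5·4+6·0=20≤21, objective 32.
(a,b)=(3,1): 1·3+6·1=9≤33, 5·3+6·1=21≤21, objective 31.
(a,b)=(3,0): 1·3+6·0=3≤33, 5·3+6·0=15≤21, objective 24.
The best lattice point is (4,0), giving 32.

32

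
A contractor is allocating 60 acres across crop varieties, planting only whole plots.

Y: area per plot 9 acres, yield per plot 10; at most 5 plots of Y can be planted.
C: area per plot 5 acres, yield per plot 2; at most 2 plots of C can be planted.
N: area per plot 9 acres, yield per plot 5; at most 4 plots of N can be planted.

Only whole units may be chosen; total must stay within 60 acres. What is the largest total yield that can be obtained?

This is a bounded integer knapsack.
Y has the best ratio (10/9); taking only Y gives at most 5×10 = 50 (stopped by the supply cap of 5).
Mixing does better — 5×Y, 1×C, and 1×N: area 59 ≤ 60, yield 5·10 + 1·2 + 1·5 = 57.

57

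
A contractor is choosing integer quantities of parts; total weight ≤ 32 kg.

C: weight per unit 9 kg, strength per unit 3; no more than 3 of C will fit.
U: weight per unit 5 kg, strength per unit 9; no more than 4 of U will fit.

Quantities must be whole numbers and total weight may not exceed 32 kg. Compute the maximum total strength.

This is a bounded integer knapsack.
1×C and 4×U: weight 29 ≤ 32, strength 1·3 + 4·9 = 39.
4×U: weight 20 ≤ 32, strength 4·9 = 36.
Best is 39.

39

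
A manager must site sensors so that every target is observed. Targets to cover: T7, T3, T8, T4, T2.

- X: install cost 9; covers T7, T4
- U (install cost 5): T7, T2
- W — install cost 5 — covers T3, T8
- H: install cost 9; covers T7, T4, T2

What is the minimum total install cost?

The greedy cost-per-new-target heuristic would pick U, W, and X for 19, but a cheaper cover exists.
Choose W and H: together they cover T7, T3, T8, T4, T2 — every target.
Total install cost: 5 + 9 = 14.
No cover costs less than 14.

14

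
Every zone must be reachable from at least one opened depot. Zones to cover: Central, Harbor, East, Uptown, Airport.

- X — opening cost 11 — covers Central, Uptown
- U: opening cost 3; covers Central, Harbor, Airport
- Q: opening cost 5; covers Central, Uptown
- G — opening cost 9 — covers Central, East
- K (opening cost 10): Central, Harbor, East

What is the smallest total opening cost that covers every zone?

17

Choose U, Q, and G: together they cover Central, Harbor, East, Uptown, Airport — every zone.
Total opening cost: 3 + 5 + 9 = 17.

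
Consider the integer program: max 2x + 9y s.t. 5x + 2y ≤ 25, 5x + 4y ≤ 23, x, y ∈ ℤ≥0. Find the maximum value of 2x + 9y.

45

(x,y)=(0,5) is feasible, giving 45.
(x,y)=(1,4) is feasible, giving 38.
(x,y)=(0,4) is feasible, giving 36.
Maximum is 45 at (x,y)=(0,5).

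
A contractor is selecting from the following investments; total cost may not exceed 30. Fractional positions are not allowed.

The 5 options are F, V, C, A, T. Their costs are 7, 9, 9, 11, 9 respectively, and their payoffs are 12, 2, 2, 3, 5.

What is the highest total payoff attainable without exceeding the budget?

F + A + T: cost 7 + 11 + 9 = 27 ≤ 30, payoff 12 + 3 + 5 = 20.
F + V + T: cost 7 + 9 + 9 = 25 ≤ 30, payoff 12 + 2 + 5 = 19.
Best is F, A, and T with total payoff 20.

20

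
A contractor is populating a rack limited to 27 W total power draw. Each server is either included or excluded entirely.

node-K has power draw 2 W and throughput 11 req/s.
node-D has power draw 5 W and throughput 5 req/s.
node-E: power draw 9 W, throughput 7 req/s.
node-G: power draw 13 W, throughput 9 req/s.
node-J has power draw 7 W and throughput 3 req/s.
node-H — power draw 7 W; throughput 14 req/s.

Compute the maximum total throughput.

39

Allowing fractional choices, the relaxed optimum would be about 39.8, but servers are indivisible.
node-K + node-D + node-G + node-H: power draw 2 + 5 + 13 + 7 = 27 ≤ 27, throughput 11 + 5 + 9 + 14 = 39.
node-K + node-D + node-E + node-H: power draw 2 + 5 + 9 + 7 = 23 ≤ 27, throughput 11 + 5 + 7 + 14 = 37.
Best is node-K, node-D, node-G, and node-H with total throughput 39.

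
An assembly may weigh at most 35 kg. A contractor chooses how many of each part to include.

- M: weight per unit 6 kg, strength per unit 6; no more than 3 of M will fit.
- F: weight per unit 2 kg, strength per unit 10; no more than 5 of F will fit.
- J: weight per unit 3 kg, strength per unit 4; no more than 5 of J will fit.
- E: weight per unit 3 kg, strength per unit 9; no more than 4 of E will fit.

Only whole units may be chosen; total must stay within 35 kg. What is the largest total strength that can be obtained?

1×M, 5×F, 2×J, and 4×E: weight 34 ≤ 35, strength 1·6 + 5·10 + 2·4 + 4·9 = 100.
5×F, 4×J, and 4×E: weight 34 ≤ 35, strength 5·10 + 4·4 + 4·9 = 102.
Best is 102.

102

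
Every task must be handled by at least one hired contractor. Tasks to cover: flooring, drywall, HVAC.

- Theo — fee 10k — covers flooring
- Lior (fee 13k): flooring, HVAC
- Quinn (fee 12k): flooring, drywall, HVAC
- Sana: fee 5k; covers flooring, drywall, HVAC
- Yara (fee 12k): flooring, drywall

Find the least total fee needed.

5

Sana alone covers flooring, drywall, HVAC — every task.
Total fee: 5.
No cover costs less than 5.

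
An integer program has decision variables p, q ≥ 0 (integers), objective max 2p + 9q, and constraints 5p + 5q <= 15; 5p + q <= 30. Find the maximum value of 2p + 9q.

27

(p,q)=(0,3): 5·0+5·3=15≤15, 5·0+1·3=3≤30, objective 27.
(p,q)=(1,2): 5·1+5·2=15≤15, 5·1+1·2=7≤30, objective 20.
(p,q)=(0,2): 5·0+5·2=10≤15, 5·0+1·2=2≤30, objective 18.
No feasible integer point exceeds 27.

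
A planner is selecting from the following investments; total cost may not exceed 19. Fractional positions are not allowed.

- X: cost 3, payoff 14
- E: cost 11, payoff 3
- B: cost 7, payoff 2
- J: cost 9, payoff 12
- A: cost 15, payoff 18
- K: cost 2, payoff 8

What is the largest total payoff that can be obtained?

Take X, J, and K: cost 3 + 9 + 2 = 14 ≤ 19, payoff 14 + 12 + 8 = 34.
No other feasible combination does better.

34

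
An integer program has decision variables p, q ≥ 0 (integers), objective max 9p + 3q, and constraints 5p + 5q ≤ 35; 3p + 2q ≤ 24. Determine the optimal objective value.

(p,q)=(7,0): 5·7+5·0=35≤35, 3·7+2·0=21≤24, objective 63.
(p,q)=(6,1): 5·6+5·1=35≤35, 3·6+2·1=20≤24, objective 57.
(p,q)=(6,0): 5·6+5·0=30≤35, 3·6+2·0=18≤24, objective 54.
No feasible integer point exceeds 63.

63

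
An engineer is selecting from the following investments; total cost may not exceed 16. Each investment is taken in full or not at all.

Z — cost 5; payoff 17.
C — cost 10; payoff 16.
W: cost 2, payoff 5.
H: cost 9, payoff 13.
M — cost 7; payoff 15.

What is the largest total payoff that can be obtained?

37

This is an integer program with binary decision variables.
Take Z, W, and M: cost 5 + 2 + 7 = 14 ≤ 16, payoff 17 + 5 + 15 = 37.
No other feasible combination does better.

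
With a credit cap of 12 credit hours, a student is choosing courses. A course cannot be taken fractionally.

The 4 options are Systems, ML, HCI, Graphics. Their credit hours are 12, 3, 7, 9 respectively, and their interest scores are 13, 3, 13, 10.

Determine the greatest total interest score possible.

16

Take ML and HCI: credit hours 3 + 7 = 10 ≤ 12, interest score 3 + 13 = 16.
No other feasible combination does better.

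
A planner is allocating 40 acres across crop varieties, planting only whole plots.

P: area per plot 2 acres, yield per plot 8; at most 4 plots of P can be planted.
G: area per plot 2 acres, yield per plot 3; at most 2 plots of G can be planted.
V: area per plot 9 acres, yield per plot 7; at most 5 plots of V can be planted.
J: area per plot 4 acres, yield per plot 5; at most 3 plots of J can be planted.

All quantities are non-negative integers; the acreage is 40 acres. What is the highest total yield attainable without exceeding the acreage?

64

4×P, 1×G, 2×V, and 3×J: area 40 ≤ 40, yield 4·8 + 1·3 + 2·7 + 3·5 = 64.
4×P, 2×G, 2×V, and 2×J: area 38 ≤ 40, yield 4·8 + 2·3 + 2·7 + 2·5 = 62.
Best is 64.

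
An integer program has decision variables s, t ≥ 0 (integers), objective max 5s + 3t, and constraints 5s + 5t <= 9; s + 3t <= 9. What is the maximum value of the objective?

(s,t)=(1,0): 5·1+5·0=5≤9, 1·1+3·0=1≤9, objective 5.
(s,t)=(0,1): 5·0+5·1=5≤9, 1·0+3·1=3≤9, objective 3.
(s,t)=(0,0): 5·0+5·0=0≤9, 1·0+3·0=0≤9, objective 0.
No feasible integer point exceeds 5.

5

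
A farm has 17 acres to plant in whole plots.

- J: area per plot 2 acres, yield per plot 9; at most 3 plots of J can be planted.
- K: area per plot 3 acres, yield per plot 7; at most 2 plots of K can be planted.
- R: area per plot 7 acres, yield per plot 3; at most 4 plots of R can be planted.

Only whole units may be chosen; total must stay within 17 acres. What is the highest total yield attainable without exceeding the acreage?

This is a bounded integer knapsack.
J has the best ratio (9/2); taking only J gives at most 3×9 = 27 (stopped by the supply cap of 3).
Mixing does better — 3×J and 2×K: area 12 ≤ 17, yield 3·9 + 2·7 = 41.

41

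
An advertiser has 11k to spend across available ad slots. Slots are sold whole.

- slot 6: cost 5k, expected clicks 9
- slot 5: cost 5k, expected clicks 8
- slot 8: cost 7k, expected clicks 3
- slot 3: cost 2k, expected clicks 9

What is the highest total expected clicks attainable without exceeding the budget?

This is an integer program with binary decision variables.
Take slot 6 and slot 3: cost 5 + 2 = 7 ≤ 11, expected clicks 9 + 9 = 18.
No other feasible combination does better.

18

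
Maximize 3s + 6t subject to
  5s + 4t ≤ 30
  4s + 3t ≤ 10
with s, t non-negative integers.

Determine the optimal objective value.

Relaxing integrality, the LP optimum is 20.00 at (s,t) = (0, 3.33), which is not an integer point.
(s,t)=(0,3): 5·0+4·3=12≤30, 4·0+3·3=9≤10, objective 18.
(s,t)=(1,2): 5·1+4·2=13≤30, 4·1+3·2=10≤10, objective 15.
The best lattice point is (0,3), giving 18.

18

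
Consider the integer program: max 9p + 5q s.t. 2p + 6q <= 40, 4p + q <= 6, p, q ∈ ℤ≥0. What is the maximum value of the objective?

30

(p,q)=(0,6) is feasible, giving 30.
(p,q)=(0,5) is feasible, giving 25.
The best lattice point is (0,6), giving 30.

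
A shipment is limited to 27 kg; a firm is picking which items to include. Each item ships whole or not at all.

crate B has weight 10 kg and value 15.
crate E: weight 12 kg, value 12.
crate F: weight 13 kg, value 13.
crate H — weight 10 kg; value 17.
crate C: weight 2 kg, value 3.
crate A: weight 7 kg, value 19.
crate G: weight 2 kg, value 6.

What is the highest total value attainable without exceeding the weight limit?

51

Allowing fractional choices, the relaxed optimum would be about 54.0, but items are indivisible.
crate B + crate C + crate A + crate G: weight 10 + 2 + 7 + 2 = 21 ≤ 27, value 15 + 3 + 19 + 6 = 43.
crate H + crate C + crate A + crate G: weight 10 + 2 + 7 + 2 = 21 ≤ 27, value 17 + 3 + 19 + 6 = 45.
crate B + crate H + crate A: weight 10 + 10 + 7 = 27 ≤ 27, value 15 + 17 + 19 = 51.
Best is crate B, crate H, and crate A with total value 51.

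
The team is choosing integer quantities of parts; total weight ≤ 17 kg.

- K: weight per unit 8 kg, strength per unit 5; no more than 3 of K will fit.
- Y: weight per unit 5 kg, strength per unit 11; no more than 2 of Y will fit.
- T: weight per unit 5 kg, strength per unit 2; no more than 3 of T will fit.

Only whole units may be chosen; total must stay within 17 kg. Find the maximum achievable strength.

This is a bounded integer knapsack.
Y has the best ratio (11/5); taking only Y gives at most 2×11 = 22 (stopped by the supply cap of 2).
Mixing does better — 2×Y and 1×T: weight 15 ≤ 17, strength 2·11 + 1·2 = 24.

24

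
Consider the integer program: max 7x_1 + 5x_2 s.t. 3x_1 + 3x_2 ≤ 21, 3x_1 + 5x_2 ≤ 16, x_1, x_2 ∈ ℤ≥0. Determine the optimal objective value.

(x_1,x_2)=(5,0): 3·5+3·0=15≤21, 3·5+5·0=15≤16, objective 35.
(x_1,x_2)=(4,0): 3·4+3·0=12≤21, 3·4+5·0=12≤16, objective 28.
No feasible integer point exceeds 35.

35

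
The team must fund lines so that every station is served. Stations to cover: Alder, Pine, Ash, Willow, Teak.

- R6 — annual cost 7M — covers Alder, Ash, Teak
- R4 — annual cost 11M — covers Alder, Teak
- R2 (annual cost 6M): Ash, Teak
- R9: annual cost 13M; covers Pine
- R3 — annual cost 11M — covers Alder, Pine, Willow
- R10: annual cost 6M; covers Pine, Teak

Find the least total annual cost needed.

The greedy cost-per-new-station heuristic would pick R6 and R3 for 18, but a cheaper cover exists.
Choose R2 and R3: together they cover Alder, Pine, Ash, Willow, Teak — every station.
Total annual cost: 6 + 11 = 17.
No cover costs less than 17.

17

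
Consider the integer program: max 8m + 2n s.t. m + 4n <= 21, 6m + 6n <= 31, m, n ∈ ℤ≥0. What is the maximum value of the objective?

(m,n)=(5,0): 1·5+4·0=5≤21, 6·5+6·0=30≤31, objective 40.
(m,n)=(4,1): 1·4+4·1=8≤21, 6·4+6·1=30≤31, objective 34.
Maximum is 40 at (m,n)=(5,0).

40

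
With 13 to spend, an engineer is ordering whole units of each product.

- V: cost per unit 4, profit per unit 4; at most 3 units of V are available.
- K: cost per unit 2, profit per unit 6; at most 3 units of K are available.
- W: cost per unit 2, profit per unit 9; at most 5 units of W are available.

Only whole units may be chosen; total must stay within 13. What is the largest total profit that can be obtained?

Take 1×K and 5×W: cost 12 ≤ 13, profit 1·6 + 5·9 = 51.
W has the best ratio (9/2) and is taken to its limit of 5; remaining capacity is filled optimally with the others.

51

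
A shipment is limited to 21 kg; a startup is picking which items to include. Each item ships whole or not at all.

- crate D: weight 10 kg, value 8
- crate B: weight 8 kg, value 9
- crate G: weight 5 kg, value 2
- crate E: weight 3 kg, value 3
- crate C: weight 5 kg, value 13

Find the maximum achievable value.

27

Allowing fractional choices, the relaxed optimum would be about 29.0, but items are indivisible.
crate B + crate G + crate E + crate C: weight 8 + 5 + 3 + 5 = 21 ≤ 21, value 9 + 2 + 3 + 13 = 27.
crate B + crate G + crate C: weight 8 + 5 + 5 = 18 ≤ 21, value 9 + 2 + 13 = 24.
crate B + crate E + crate C: weight 8 + 3 + 5 = 16 ≤ 21, value 9 + 3 + 13 = 25.
Best is crate B, crate G, crate E, and crate C with total value 27.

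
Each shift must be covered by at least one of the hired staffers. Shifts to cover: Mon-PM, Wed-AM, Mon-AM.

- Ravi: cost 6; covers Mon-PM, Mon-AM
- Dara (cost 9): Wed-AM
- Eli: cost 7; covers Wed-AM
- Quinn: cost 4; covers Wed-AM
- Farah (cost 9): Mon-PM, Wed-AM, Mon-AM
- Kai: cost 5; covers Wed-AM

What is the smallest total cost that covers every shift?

Farah alone covers Mon-PM, Wed-AM, Mon-AM — every shift.
Total cost: 9.

9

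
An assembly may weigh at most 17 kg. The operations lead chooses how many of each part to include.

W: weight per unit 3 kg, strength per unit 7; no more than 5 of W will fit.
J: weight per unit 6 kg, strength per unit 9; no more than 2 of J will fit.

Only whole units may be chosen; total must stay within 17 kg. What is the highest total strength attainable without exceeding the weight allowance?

35

3×W and 1×J: weight 15 ≤ 17, strength 3·7 + 1·9 = 30.
5×W: weight 15 ≤ 17, strength 5·7 = 35.
Best is 35.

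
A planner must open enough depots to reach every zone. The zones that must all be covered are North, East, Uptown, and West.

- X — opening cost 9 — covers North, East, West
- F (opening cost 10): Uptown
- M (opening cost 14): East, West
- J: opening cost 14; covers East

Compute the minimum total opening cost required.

19

Choose X and F: together they cover North, East, Uptown, West — every zone.
Total opening cost: 9 + 10 = 19.
No cover costs less than 19.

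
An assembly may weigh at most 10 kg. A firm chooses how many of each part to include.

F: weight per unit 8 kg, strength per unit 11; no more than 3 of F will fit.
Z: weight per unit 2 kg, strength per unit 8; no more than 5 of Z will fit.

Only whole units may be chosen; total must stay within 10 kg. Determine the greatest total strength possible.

Take 5×Z: weight 10 ≤ 10, strength 5·8 = 40.
Z has the best ratio (8/2) and is taken to its limit of 5; remaining capacity is filled optimally with the others.

40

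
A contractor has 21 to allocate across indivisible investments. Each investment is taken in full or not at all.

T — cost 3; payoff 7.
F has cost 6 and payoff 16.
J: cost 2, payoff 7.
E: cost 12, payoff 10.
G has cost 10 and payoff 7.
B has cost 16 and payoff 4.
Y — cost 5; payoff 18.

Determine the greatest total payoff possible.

48

Treat it as a binary knapsack problem.
Take T, F, J, and Y: cost 3 + 6 + 2 + 5 = 16 ≤ 21, payoff 7 + 16 + 7 + 18 = 48.
No other feasible combination does better.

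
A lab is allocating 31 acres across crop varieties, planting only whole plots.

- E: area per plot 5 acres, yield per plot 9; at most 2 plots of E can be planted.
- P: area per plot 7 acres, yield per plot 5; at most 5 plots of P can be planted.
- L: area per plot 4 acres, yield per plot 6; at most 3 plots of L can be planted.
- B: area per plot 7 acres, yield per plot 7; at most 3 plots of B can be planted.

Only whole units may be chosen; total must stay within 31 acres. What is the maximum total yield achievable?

2×E, 3×L, and 1×B: area 29 ≤ 31, yield 2·9 + 3·6 + 1·7 = 43.
1×E, 3×L, and 2×B: area 31 ≤ 31, yield 1·9 + 3·6 + 2·7 = 41.
Best is 43.

43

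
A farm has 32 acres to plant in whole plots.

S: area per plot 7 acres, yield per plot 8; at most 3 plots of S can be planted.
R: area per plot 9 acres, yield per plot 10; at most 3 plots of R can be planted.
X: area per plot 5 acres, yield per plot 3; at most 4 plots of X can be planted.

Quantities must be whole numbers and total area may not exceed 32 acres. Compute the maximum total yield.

36

S has the best ratio (8/7); taking only S gives at most 3×8 = 24 (stopped by the supply cap of 3).
Mixing does better — 2×S and 2×R: area 32 ≤ 32, yield 2·8 + 2·10 = 36.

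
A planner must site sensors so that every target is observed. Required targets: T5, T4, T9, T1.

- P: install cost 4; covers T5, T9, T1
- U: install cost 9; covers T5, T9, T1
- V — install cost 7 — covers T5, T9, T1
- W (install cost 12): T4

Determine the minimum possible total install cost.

16

This is a weighted set-cover instance.
Choose P and W: together they cover T5, T4, T9, T1 — every target.
Total install cost: 4 + 12 = 16.
No cover costs less than 16.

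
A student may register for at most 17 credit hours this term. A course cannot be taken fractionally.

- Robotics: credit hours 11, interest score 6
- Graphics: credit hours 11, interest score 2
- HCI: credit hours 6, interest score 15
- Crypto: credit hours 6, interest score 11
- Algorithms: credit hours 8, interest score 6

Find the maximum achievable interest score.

26

HCI + Crypto: credit hours 6 + 6 = 12 ≤ 17, interest score 15 + 11 = 26.
HCI + Algorithms: credit hours 6 + 8 = 14 ≤ 17, interest score 15 + 6 = 21.
Robotics + HCI: credit hours 11 + 6 = 17 ≤ 17, interest score 6 + 15 = 21.
Best is HCI and Crypto with total interest score 26.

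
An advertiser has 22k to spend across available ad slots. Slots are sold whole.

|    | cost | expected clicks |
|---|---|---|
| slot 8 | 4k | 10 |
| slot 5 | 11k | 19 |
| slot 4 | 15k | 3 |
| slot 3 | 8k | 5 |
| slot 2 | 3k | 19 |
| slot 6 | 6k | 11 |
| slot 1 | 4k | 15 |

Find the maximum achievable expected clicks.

63

slot 5 + slot 2 + slot 1: cost 11 + 3 + 4 = 18 ≤ 22, expected clicks 19 + 19 + 15 = 53.
slot 8 + slot 2 + slot 6 + slot 1: cost 4 + 3 + 6 + 4 = 17 ≤ 22, expected clicks 10 + 19 + 11 + 15 = 55.
slot 8 + slot 5 + slot 2 + slot 1: cost 4 + 11 + 3 + 4 = 22 ≤ 22, expected clicks 10 + 19 + 19 + 15 = 63.
Best is slot 8, slot 5, slot 2, and slot 1 with total expected clicks 63.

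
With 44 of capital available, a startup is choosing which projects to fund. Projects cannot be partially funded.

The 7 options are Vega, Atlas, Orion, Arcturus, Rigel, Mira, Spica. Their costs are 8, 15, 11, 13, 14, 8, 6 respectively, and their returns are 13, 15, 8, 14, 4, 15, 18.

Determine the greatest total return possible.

62

This is a 0-1 knapsack instance.
Vega + Arcturus + Mira + Spica: cost 8 + 13 + 8 + 6 = 35 ≤ 44, return 13 + 14 + 15 + 18 = 60.
Atlas + Arcturus + Mira + Spica: cost 15 + 13 + 8 + 6 = 42 ≤ 44, return 15 + 14 + 15 + 18 = 62.
Vega + Atlas + Mira + Spica: cost 8 + 15 + 8 + 6 = 37 ≤ 44, return 13 + 15 + 15 + 18 = 61.
Best is Atlas, Arcturus, Mira, and Spica with total return 62.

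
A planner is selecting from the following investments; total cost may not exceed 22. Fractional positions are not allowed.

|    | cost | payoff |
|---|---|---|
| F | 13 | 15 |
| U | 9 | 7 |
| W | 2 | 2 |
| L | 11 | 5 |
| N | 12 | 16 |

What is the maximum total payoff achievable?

Allowing fractional choices, the relaxed optimum would be about 27.5, but investments are indivisible.
W + N: cost 2 + 12 = 14 ≤ 22, payoff 2 + 16 = 18.
F + U: cost 13 + 9 = 22 ≤ 22, payoff 15 + 7 = 22.
U + N: cost 9 + 12 = 21 ≤ 22, payoff 7 + 16 = 23.
Best is U and N with total payoff 23.

23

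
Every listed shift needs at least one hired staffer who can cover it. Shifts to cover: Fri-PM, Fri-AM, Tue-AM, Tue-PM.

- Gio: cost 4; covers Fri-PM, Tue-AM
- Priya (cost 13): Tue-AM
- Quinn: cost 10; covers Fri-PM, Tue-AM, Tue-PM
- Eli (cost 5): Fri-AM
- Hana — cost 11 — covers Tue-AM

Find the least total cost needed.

The greedy cost-per-new-shift heuristic would pick Gio, Eli, and Quinn for 19, but a cheaper cover exists.
Choose Quinn and Eli: together they cover Fri-PM, Fri-AM, Tue-AM, Tue-PM — every shift.
Total cost: 10 + 5 = 15.
No cover costs less than 15.

15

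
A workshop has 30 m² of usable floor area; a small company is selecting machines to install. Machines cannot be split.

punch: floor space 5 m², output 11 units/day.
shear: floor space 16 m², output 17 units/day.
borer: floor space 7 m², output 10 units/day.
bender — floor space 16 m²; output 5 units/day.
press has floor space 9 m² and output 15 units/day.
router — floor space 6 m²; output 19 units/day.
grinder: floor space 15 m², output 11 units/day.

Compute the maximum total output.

Allowing fractional choices, the relaxed optimum would be about 58.2, but machines are indivisible.
punch + shear + router: floor space 5 + 16 + 6 = 27 ≤ 30, output 11 + 17 + 19 = 47.
shear + borer + router: floor space 16 + 7 + 6 = 29 ≤ 30, output 17 + 10 + 19 = 46.
punch + borer + press + router: floor space 5 + 7 + 9 + 6 = 27 ≤ 30, output 11 + 10 + 15 + 19 = 55.
Best is punch, borer, press, and router with total output 55.

55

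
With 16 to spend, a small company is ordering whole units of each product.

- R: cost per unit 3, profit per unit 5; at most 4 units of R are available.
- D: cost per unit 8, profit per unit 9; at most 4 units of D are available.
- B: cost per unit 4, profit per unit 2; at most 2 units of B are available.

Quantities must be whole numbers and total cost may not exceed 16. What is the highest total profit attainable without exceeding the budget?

This is a bounded integer knapsack.
4×R: cost 12 ≤ 16, profit 4·5 = 20.
4×R and 1×B: cost 16 ≤ 16, profit 4·5 + 1·2 = 22.
Best is 22.

22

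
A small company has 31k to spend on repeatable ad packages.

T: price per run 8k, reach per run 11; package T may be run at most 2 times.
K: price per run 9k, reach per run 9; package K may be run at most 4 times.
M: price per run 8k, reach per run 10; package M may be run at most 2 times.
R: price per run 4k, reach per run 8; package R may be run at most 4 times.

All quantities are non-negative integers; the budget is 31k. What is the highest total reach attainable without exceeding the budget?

This is a bounded integer knapsack.
R has the best ratio (8/4); taking only R gives at most 4×8 = 32 (stopped by the supply cap of 4).
Mixing does better — 2×T and 3×R: price 28 ≤ 31, reach 2·11 + 3·8 = 46.

46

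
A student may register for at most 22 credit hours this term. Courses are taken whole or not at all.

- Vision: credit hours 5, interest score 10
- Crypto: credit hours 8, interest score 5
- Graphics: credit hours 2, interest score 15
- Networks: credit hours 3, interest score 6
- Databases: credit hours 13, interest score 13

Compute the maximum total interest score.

38

This is a 0-1 knapsack instance.
Graphics + Networks + Databases: credit hours 2 + 3 + 13 = 18 ≤ 22, interest score 15 + 6 + 13 = 34.
Vision + Graphics + Databases: credit hours 5 + 2 + 13 = 20 ≤ 22, interest score 10 + 15 + 13 = 38.
Vision + Crypto + Graphics + Networks: credit hours 5 + 8 + 2 + 3 = 18 ≤ 22, interest score 10 + 5 + 15 + 6 = 36.
Best is Vision, Graphics, and Databases with total interest score 38.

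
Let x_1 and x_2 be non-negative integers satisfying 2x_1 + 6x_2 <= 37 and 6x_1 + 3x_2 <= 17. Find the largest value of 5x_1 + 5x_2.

(x_1,x_2)=(0,5) is feasible, giving 25.
(x_1,x_2)=(0,4) is feasible, giving 20.
The best lattice point is (0,5), giving 25.

25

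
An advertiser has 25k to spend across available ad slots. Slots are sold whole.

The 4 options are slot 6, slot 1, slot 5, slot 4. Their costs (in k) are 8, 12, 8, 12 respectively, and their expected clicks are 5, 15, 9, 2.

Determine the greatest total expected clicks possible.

24

This is an integer program with binary decision variables.
Allowing fractional choices, the relaxed optimum would be about 27.1, but ad slots are indivisible.
slot 1 + slot 5: cost 12 + 8 = 20 ≤ 25, expected clicks 15 + 9 = 24.
slot 1 + slot 4: cost 12 + 12 = 24 ≤ 25, expected clicks 15 + 2 = 17.
slot 6 + slot 1: cost 8 + 12 = 20 ≤ 25, expected clicks 5 + 15 = 20.
Best is slot 1 and slot 5 with total expected clicks 24.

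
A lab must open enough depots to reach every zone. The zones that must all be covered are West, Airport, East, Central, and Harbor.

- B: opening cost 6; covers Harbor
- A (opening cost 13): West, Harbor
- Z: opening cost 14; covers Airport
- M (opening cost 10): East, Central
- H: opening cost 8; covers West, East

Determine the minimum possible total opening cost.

The greedy cost-per-new-zone heuristic would pick H, B, M, and Z for 38, but a cheaper cover exists.
Choose A, Z, and M: together they cover West, Airport, East, Central, Harbor — every zone.
Total opening cost: 13 + 14 + 10 = 37.
No cover costs less than 37.

37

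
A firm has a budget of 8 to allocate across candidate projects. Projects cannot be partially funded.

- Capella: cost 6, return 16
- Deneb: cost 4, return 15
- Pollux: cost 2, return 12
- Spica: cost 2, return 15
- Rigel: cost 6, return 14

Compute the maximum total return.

42

This is a 0-1 knapsack instance.
Capella + Spica: cost 6 + 2 = 8 ≤ 8, return 16 + 15 = 31.
Deneb + Pollux + Spica: cost 4 + 2 + 2 = 8 ≤ 8, return 15 + 12 + 15 = 42.
Best is Deneb, Pollux, and Spica with total return 42.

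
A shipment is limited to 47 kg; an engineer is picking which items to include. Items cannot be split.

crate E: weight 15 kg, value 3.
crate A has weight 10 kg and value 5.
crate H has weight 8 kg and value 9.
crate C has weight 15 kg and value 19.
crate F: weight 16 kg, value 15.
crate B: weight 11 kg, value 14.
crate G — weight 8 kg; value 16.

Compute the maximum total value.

59

This is a 0-1 knapsack instance.
Allowing fractional choices, the relaxed optimum would be about 62.7, but items are indivisible.
crate H + crate C + crate F + crate G: weight 8 + 15 + 16 + 8 = 47 ≤ 47, value 9 + 19 + 15 + 16 = 59.
crate H + crate C + crate B + crate G: weight 8 + 15 + 11 + 8 = 42 ≤ 47, value 9 + 19 + 14 + 16 = 58.
crate H + crate F + crate B + crate G: weight 8 + 16 + 11 + 8 = 43 ≤ 47, value 9 + 15 + 14 + 16 = 54.
Best is crate H, crate C, crate F, and crate G with total value 59.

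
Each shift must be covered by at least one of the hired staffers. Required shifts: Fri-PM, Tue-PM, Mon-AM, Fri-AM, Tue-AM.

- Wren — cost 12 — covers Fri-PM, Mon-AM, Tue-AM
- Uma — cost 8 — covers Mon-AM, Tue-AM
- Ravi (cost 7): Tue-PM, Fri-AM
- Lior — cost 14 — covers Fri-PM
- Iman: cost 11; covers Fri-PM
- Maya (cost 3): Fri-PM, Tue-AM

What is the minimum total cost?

This is a weighted set-cover instance.
Choose Uma, Ravi, and Maya: together they cover Fri-PM, Tue-PM, Mon-AM, Fri-AM, Tue-AM — every shift.
Total cost: 8 + 7 + 3 = 18.
No cover costs less than 18.

18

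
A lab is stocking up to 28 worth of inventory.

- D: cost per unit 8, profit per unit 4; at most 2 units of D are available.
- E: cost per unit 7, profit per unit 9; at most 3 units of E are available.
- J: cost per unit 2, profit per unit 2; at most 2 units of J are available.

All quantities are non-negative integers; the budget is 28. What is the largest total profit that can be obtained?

E has the best ratio (9/7); taking only E gives at most 3×9 = 27 (stopped by the supply cap of 3).
Mixing does better — 3×E and 2×J: cost 25 ≤ 28, profit 3·9 + 2·2 = 31.

31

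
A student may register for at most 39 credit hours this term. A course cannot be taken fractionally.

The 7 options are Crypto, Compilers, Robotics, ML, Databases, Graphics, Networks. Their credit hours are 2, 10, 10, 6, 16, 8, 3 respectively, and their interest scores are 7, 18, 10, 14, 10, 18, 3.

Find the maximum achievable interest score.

Treat it as a binary knapsack problem.
Crypto + Compilers + Robotics + ML + Graphics + Networks: credit hours 2 + 10 + 10 + 6 + 8 + 3 = 39 ≤ 39, interest score 7 + 18 + 10 + 14 + 18 + 3 = 70.
Crypto + Compilers + Robotics + ML + Graphics: credit hours 2 + 10 + 10 + 6 + 8 = 36 ≤ 39, interest score 7 + 18 + 10 + 14 + 18 = 67.
Best is Crypto, Compilers, Robotics, ML, Graphics, and Networks with total interest score 70.

70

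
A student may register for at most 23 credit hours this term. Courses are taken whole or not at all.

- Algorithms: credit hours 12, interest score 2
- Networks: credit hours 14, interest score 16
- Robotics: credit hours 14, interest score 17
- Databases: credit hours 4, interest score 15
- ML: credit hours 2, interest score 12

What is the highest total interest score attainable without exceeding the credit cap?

44

Robotics + Databases + ML: credit hours 14 + 4 + 2 = 20 ≤ 23, interest score 17 + 15 + 12 = 44.
Networks + Databases + ML: credit hours 14 + 4 + 2 = 20 ≤ 23, interest score 16 + 15 + 12 = 43.
Robotics + Databases: credit hours 14 + 4 = 18 ≤ 23, interest score 17 + 15 = 32.
Best is Robotics, Databases, and ML with total interest score 44.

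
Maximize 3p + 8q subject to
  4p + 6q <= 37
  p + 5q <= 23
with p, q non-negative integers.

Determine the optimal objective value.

Relaxing integrality, the LP optimum is 41.50 at (p,q) = (3.36, 3.93), which is not an integer point.
(p,q)=(3,4): 4·3+6·4=36≤37, 1·3+5·4=23≤23, objective 41.
(p,q)=(2,4): 4·2+6·4=32≤37, 1·2+5·4=22≤23, objective 38.
(p,q)=(4,3): 4·4+6·3=34≤37, 1·4+5·3=19≤23, objective 36.
Maximum is 41 at (p,q)=(3,4).

41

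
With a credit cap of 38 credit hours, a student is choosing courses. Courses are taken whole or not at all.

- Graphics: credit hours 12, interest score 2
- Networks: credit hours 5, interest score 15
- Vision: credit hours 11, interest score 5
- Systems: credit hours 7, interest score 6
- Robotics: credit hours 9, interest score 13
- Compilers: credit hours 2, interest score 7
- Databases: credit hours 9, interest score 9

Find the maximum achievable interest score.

50

Allowing fractional choices, the relaxed optimum would be about 52.7, but courses are indivisible.
Networks + Systems + Robotics + Compilers + Databases: credit hours 5 + 7 + 9 + 2 + 9 = 32 ≤ 38, interest score 15 + 6 + 13 + 7 + 9 = 50.
Networks + Vision + Robotics + Compilers + Databases: credit hours 5 + 11 + 9 + 2 + 9 = 36 ≤ 38, interest score 15 + 5 + 13 + 7 + 9 = 49.
Networks + Vision + Systems + Robotics + Compilers: credit hours 5 + 11 + 7 + 9 + 2 = 34 ≤ 38, interest score 15 + 5 + 6 + 13 + 7 = 46.
Best is Networks, Systems, Robotics, Compilers, and Databases with total interest score 50.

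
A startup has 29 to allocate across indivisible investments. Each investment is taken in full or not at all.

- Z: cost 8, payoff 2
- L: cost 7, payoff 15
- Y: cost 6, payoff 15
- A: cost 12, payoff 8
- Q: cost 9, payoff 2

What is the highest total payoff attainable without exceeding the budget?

This is an integer program with binary decision variables.
Allowing fractional choices, the relaxed optimum would be about 39.0, but investments are indivisible.
Z + L + Y: cost 8 + 7 + 6 = 21 ≤ 29, payoff 2 + 15 + 15 = 32.
L + Y + A: cost 7 + 6 + 12 = 25 ≤ 29, payoff 15 + 15 + 8 = 38.
L + Y + Q: cost 7 + 6 + 9 = 22 ≤ 29, payoff 15 + 15 + 2 = 32.
Best is L, Y, and A with total payoff 38.

38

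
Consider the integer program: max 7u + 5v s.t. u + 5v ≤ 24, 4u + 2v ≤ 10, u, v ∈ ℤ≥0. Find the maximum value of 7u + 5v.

22

(u,v)=(1,3) is feasible, giving 22.
(u,v)=(0,4) is feasible, giving 20.
The best lattice point is (1,3), giving 22.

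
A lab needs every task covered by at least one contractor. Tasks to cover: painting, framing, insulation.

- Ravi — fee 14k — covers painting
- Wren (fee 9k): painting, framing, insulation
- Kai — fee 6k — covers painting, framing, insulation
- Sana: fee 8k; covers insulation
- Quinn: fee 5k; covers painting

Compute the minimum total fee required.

6

This is a weighted set-cover instance.
Kai alone covers painting, framing, insulation — every task.
Total fee: 6.
No cover costs less than 6.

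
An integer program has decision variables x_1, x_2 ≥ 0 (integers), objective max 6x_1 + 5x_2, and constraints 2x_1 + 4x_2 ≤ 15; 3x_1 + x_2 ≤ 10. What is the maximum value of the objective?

23

(x_1,x_2)=(3,1): 2·3+4·1=10≤15, 3·3+1·1=10≤10, objective 23.
(x_1,x_2)=(2,2): 2·2+4·2=12≤15, 3·2+1·2=8≤10, objective 22.
(x_1,x_2)=(1,3): 2·1+4·3=14≤15, 3·1+1·3=6≤10, objective 21.
(x_1,x_2)=(3,0): 2·3+4·0=6≤15, 3·3+1·0=9≤10, objective 18.
Maximum is 23 at (x_1,x_2)=(3,1).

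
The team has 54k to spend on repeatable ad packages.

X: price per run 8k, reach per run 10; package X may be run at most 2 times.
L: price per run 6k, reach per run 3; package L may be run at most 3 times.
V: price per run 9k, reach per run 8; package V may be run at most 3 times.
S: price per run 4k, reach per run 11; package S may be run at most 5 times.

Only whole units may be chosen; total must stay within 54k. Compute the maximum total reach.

2×X, 2×V, and 5×S: price 54 ≤ 54, reach 2·10 + 2·8 + 5·11 = 91.
2×X, 1×L, 1×V, and 5×S: price 51 ≤ 54, reach 2·10 + 1·3 + 1·8 + 5·11 = 86.
Best is 91.

91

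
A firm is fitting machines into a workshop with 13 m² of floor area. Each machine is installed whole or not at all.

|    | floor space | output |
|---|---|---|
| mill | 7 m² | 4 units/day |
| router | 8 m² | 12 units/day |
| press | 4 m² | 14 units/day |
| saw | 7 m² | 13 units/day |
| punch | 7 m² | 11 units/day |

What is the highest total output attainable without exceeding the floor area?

press + punch: floor space 4 + 7 = 11 ≤ 13, output 14 + 11 = 25.
router + press: floor space 8 + 4 = 12 ≤ 13, output 12 + 14 = 26.
press + saw: floor space 4 + 7 = 11 ≤ 13, output 14 + 13 = 27.
Best is press and saw with total output 27.

27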